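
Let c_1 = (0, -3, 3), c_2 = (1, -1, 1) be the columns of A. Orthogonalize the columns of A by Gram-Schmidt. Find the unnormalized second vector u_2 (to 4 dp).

c_1 = (0, -3, 3); ‖c_1‖ = 4.2426, so e_1 = (0.0000, -0.7071, 0.7071).
e_1·c_2 = 0.0000·1 + (-0.7071)·(-1) + 0.7071·1 = 1.4142.
u_2 = c_2 − 1.4142·e_1 = (1.0000, 0.0000, 0.0000).

u_2 = (1.0000, 0.0000, 0.0000)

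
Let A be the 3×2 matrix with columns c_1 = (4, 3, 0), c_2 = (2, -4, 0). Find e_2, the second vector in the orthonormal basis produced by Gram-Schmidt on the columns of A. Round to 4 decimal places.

c_1 = (4, 3, 0); ‖c_1‖ = 5.0000, so e_1 = (0.8000, 0.6000, 0.0000).
e_1·c_2 = 0.8000·2 + 0.6000·(-4) + 0.0000·0 = -0.8000.
u_2 = c_2 + 0.8000·e_1 = (2.6400, -3.5200, 0.0000).
‖u_2‖ = 4.4000, so e_2 = (0.6000, -0.8000, 0.0000).

e_2 = (0.6000, -0.8000, 0.0000)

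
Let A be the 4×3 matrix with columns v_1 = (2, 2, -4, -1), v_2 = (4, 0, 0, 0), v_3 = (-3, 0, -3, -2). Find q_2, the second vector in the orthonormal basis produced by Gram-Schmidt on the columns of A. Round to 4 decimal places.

q_2 = (0.9165, -0.1746, 0.3491, 0.0873)

v_1 = (2, 2, -4, -1); ‖v_1‖ = 5.0000, so q_1 = (0.4000, 0.4000, -0.8000, -0.2000).
q_1·v_2 = 0.4000·4 + 0.4000·0 + (-0.8000)·0 + (-0.2000)·0 = 1.6000.
u_2 = v_2 − 1.6000·q_1 = (3.3600, -0.6400, 1.2800, 0.3200).
‖u_2‖ = 3.6661, so q_2 = (0.9165, -0.1746, 0.3491, 0.0873).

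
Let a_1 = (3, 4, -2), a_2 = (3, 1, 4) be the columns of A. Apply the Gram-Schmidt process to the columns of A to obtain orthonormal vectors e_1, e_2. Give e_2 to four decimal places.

a_1 = (3, 4, -2); ‖a_1‖ = 5.3852, so e_1 = (0.5571, 0.7428, -0.3714).
e_1·a_2 = 0.5571·3 + 0.7428·1 + (-0.3714)·4 = 0.9285.
u_2 = a_2 − 0.9285·e_1 = (2.4828, 0.3103, 4.3448).
‖u_2‖ = 5.0138, so e_2 = (0.4952, 0.0619, 0.8666).

e_2 = (0.4952, 0.0619, 0.8666)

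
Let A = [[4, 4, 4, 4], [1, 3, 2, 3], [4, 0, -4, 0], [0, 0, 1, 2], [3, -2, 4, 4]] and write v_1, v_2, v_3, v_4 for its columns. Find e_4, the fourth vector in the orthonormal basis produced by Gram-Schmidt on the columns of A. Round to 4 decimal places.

e_1 = v_1/‖v_1‖ = (4, 1, 4, 0, 3)/6.4807 = (0.6172, 0.1543, 0.6172, 0.0000, 0.4629).
r_{12} = e_1·v_2 = 2.0059.
u_2 = v_2 − 2.0059·e_1 = (2.7619, 2.6905, -1.2381, 0.0000, -2.9286).
‖u_2‖ = 4.9976, so e_2 = (0.5526, 0.5384, -0.2477, 0.0000, -0.5860).
r_{13} = e_1·v_3 = 2.1602; r_{23} = e_2·v_3 = 1.9343.
u_3 = v_3 − 2.1602·e_1 − 1.9343·e_2 = (1.5977, 0.6254, -4.8541, 1.0000, 4.1335).
‖u_3‖ = 6.6777, so e_3 = (0.2393, 0.0936, -0.7269, 0.1498, 0.6190).
r_{14} = e_1·v_4 = 4.7834; r_{24} = e_2·v_4 = 1.4817; r_{34} = e_3·v_4 = 4.0135.
u_4 = v_4 − 4.7834·e_1 − 1.4817·e_2 − 4.0135·e_3 = (-0.7315, 1.0884, 0.3321, 1.3990, 0.1697).
‖u_4‖ = 1.9534, so e_4 = (-0.3745, 0.5572, 0.1700, 0.7162, 0.0869).

e_4 = (-0.3745, 0.5572, 0.1700, 0.7162, 0.0869)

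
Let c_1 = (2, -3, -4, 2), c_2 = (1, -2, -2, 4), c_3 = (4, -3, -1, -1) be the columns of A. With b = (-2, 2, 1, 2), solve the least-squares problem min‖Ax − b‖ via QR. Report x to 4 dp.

x = (-0.4507, 0.5885, -0.4868)

q_1 = c_1/‖c_1‖ = (2, -3, -4, 2)/5.7446 = (0.3482, -0.5222, -0.6963, 0.3482).
r_{12} = q_1·c_2 = 4.1779.
u_2 = c_2 − 4.1779·q_1 = (-0.4545, 0.1818, 0.9091, 2.5455).
‖u_2‖ = 2.7469, so q_2 = (-0.1655, 0.0662, 0.3310, 0.9267).
r_{13} = q_1·c_3 = 3.3075; r_{23} = q_2·c_3 = -2.1181.
u_3 = c_3 − 3.3075·q_1 + 2.1181·q_2 = (2.4980, -1.1325, 2.0040, -0.1888).
‖u_3‖ = 3.4021, so q_3 = (0.7342, -0.3329, 0.5891, -0.0555).
Qᵀb = (-1.7408, 2.6476, -1.6562).
Back-substitute: x_3 = -1.6562/3.4021 = -0.4868.
x_2 = (2.6476 + 2.1181·(-0.4868))/2.7469 = 0.5885.
x_1 = (-1.7408 − 4.1779·0.5885 − 3.3075·(-0.4868))/5.7446 = -0.4507.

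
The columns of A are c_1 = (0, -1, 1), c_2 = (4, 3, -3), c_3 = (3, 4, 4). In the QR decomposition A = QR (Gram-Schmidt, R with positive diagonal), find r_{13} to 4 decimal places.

e_1 = c_1/‖c_1‖ = (0, -1, 1)/1.4142 = (0.0000, -0.7071, 0.7071).
r_{13} = e_1·c_3 = 0.0000.

r_{13} = 0.0000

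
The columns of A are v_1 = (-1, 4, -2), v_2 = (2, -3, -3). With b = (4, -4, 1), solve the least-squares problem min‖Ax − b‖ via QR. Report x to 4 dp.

x = (-0.8744, 0.4548)

v_1 = (-1, 4, -2); ‖v_1‖ = 4.5826, so q_1 = (-0.2182, 0.8729, -0.4364).
q_1·v_2 = (-0.2182)·2 + 0.8729·(-3) + (-0.4364)·(-3) = -1.7457.
u_2 = v_2 + 1.7457·q_1 = (1.6190, -1.4762, -3.7619).
‖u_2‖ = 4.3534, so q_2 = (0.3719, -0.3391, -0.8641).
Qᵀb = (-4.8008, 1.9798).
Back-substitute: x_2 = 1.9798/4.3534 = 0.4548.
x_1 = (-4.8008 + 1.7457·0.4548)/4.5826 = -0.8744.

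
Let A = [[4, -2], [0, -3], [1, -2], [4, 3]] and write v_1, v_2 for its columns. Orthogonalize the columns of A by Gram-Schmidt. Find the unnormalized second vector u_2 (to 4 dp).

q_1 = v_1/‖v_1‖ = (4, 0, 1, 4)/5.7446 = (0.6963, 0.0000, 0.1741, 0.6963).
r_{12} = q_1·v_2 = 0.3482.
u_2 = v_2 − 0.3482·q_1 = (-2.2424, -3.0000, -2.0606, 2.7576).

u_2 = (-2.2424, -3.0000, -2.0606, 2.7576)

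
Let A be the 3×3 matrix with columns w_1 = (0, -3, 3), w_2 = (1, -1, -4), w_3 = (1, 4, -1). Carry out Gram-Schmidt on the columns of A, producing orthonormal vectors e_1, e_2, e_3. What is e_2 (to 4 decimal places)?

e_1 = w_1/‖w_1‖ = (0, -3, 3)/4.2426 = (0.0000, -0.7071, 0.7071).
r_{12} = e_1·w_2 = -2.1213.
u_2 = w_2 + 2.1213·e_1 = (1.0000, -2.5000, -2.5000).
‖u_2‖ = 3.6742, so e_2 = (0.2722, -0.6804, -0.6804).

e_2 = (0.2722, -0.6804, -0.6804)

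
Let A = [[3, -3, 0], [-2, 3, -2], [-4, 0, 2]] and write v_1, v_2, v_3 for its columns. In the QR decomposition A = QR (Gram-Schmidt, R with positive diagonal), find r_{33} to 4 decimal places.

r_{33} = 1.0445

v_1 = (3, -2, -4); ‖v_1‖ = 5.3852, so e_1 = (0.5571, -0.3714, -0.7428).
e_1·v_2 = 0.5571·(-3) + (-0.3714)·3 + (-0.7428)·0 = -2.7854.
u_2 = v_2 + 2.7854·e_1 = (-1.4483, 1.9655, -2.0690).
‖u_2‖ = 3.2002, so e_2 = (-0.4526, 0.6142, -0.6465).
e_1·v_3 = 0.5571·0 + (-0.3714)·(-2) + (-0.7428)·2 = -0.7428; e_2·v_3 = (-0.4526)·0 + 0.6142·(-2) + (-0.6465)·2 = -2.5214.
u_3 = v_3 + 0.7428·e_1 + 2.5214·e_2 = (-0.7273, -0.7273, -0.1818).
r_{33} = ‖u_3‖ = 1.0445.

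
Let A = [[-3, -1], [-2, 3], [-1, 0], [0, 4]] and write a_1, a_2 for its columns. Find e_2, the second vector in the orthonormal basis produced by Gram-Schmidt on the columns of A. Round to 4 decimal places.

e_2 = (-0.3262, 0.5107, -0.0426, 0.7943)

a_1 = (-3, -2, -1, 0); ‖a_1‖ = 3.7417, so e_1 = (-0.8018, -0.5345, -0.2673, 0.0000).
e_1·a_2 = (-0.8018)·(-1) + (-0.5345)·3 + (-0.2673)·0 + 0.0000·4 = -0.8018.
u_2 = a_2 + 0.8018·e_1 = (-1.6429, 2.5714, -0.2143, 4.0000).
‖u_2‖ = 5.0356, so e_2 = (-0.3262, 0.5107, -0.0426, 0.7943).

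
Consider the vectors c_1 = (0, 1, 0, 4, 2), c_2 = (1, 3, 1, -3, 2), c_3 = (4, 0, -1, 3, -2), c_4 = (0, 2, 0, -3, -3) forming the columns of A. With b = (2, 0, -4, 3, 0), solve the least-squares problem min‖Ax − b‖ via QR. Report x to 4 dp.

c_1 = (0, 1, 0, 4, 2); ‖c_1‖ = 4.5826, so q_1 = (0.0000, 0.2182, 0.0000, 0.8729, 0.4364).
q_1·c_2 = 0.0000·1 + 0.2182·3 + 0.0000·1 + 0.8729·(-3) + 0.4364·2 = -1.0911.
u_2 = c_2 + 1.0911·q_1 = (1.0000, 3.2381, 1.0000, -2.0476, 2.4762).
‖u_2‖ = 4.7759, so q_2 = (0.2094, 0.6780, 0.2094, -0.4287, 0.5185).
q_1·c_3 = 0.0000·4 + 0.2182·0 + 0.0000·(-1) + 0.8729·3 + 0.4364·(-2) = 1.7457; q_2·c_3 = 0.2094·4 + 0.6780·0 + 0.2094·(-1) + (-0.4287)·3 + 0.5185·(-2) = -1.6950.
u_3 = c_3 − 1.7457·q_1 + 1.6950·q_2 = (4.3549, 0.7683, -0.6451, 0.7495, -1.8831).
‖u_3‖ = 4.9071, so q_3 = (0.8875, 0.1566, -0.1315, 0.1527, -0.3838).
q_1·c_4 = 0.0000·0 + 0.2182·2 + 0.0000·0 + 0.8729·(-3) + 0.4364·(-3) = -3.4915; q_2·c_4 = 0.2094·0 + 0.6780·2 + 0.2094·0 + (-0.4287)·(-3) + 0.5185·(-3) = 1.0868; q_3·c_4 = 0.8875·0 + 0.1566·2 + (-0.1315)·0 + 0.1527·(-3) + (-0.3838)·(-3) = 1.0062.
u_4 = c_4 + 3.4915·q_1 − 1.0868·q_2 − 1.0062·q_3 = (-1.1205, 1.8675, -0.0953, 0.3599, -1.6535).
‖u_4‖ = 2.7597, so q_4 = (-0.4060, 0.6767, -0.0345, 0.1304, -0.5992).
Qᵀb = (2.6186, -1.7050, 2.7590, -0.2827).
Back-substitute: x_4 = -0.2827/2.7597 = -0.1024.
x_3 = (2.7590 − 1.0062·(-0.1024))/4.9071 = 0.5833.
x_2 = (-1.7050 + 1.6950·0.5833 − 1.0868·(-0.1024))/4.7759 = -0.1267.
x_1 = (2.6186 + 1.0911·(-0.1267) − 1.7457·0.5833 + 3.4915·(-0.1024))/4.5826 = 0.2410.

x = (0.2410, -0.1267, 0.5833, -0.1024)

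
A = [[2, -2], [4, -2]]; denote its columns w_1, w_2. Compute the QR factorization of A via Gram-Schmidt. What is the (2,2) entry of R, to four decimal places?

r_{22} = 0.8944

e_1 = w_1/‖w_1‖ = (2, 4)/4.4721 = (0.4472, 0.8944).
r_{12} = e_1·w_2 = -2.6833.
u_2 = w_2 + 2.6833·e_1 = (-0.8000, 0.4000).
r_{22} = ‖u_2‖ = 0.8944.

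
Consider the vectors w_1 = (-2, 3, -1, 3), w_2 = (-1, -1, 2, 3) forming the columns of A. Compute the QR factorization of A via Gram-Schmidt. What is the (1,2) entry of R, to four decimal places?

r_{12} = 1.2511

w_1 = (-2, 3, -1, 3); ‖w_1‖ = 4.7958, so q_1 = (-0.4170, 0.6255, -0.2085, 0.6255).
r_{12} = q_1·w_2 = 1.2511.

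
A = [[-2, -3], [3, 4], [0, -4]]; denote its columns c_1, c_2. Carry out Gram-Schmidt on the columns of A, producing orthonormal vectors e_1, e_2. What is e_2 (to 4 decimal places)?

e_1 = c_1/‖c_1‖ = (-2, 3, 0)/3.6056 = (-0.5547, 0.8321, 0.0000).
r_{12} = e_1·c_2 = 4.9923.
u_2 = c_2 − 4.9923·e_1 = (-0.2308, -0.1538, -4.0000).
‖u_2‖ = 4.0096, so e_2 = (-0.0576, -0.0384, -0.9976).

e_2 = (-0.0576, -0.0384, -0.9976)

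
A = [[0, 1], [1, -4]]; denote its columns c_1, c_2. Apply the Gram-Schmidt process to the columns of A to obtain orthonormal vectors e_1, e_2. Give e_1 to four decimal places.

e_1 = c_1/‖c_1‖ = (0, 1)/1.0000 = (0.0000, 1.0000).

e_1 = (0.0000, 1.0000)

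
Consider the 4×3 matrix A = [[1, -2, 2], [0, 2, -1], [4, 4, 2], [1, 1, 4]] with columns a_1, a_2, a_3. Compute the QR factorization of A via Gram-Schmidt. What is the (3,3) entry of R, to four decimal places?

r_{33} = 3.3974

e_1 = a_1/‖a_1‖ = (1, 0, 4, 1)/4.2426 = (0.2357, 0.0000, 0.9428, 0.2357).
r_{12} = e_1·a_2 = 3.5355.
u_2 = a_2 − 3.5355·e_1 = (-2.8333, 2.0000, 0.6667, 0.1667).
‖u_2‖ = 3.5355, so e_2 = (-0.8014, 0.5657, 0.1886, 0.0471).
r_{13} = e_1·a_3 = 3.2998; r_{23} = e_2·a_3 = -1.6028.
u_3 = a_3 − 3.2998·e_1 + 1.6028·e_2 = (-0.0622, -0.0933, -0.8089, 3.2978).
r_{33} = ‖u_3‖ = 3.3974.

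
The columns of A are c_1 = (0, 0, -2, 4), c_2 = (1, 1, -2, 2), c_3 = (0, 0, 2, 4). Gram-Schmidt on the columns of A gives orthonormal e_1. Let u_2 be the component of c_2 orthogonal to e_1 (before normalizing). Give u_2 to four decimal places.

u_2 = (1.0000, 1.0000, -0.8000, -0.4000)

e_1 = c_1/‖c_1‖ = (0, 0, -2, 4)/4.4721 = (0.0000, 0.0000, -0.4472, 0.8944).
r_{12} = e_1·c_2 = 2.6833.
u_2 = c_2 − 2.6833·e_1 = (1.0000, 1.0000, -0.8000, -0.4000).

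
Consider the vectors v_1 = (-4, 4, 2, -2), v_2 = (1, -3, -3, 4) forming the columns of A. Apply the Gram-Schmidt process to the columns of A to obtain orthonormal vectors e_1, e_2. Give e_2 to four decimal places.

v_1 = (-4, 4, 2, -2); ‖v_1‖ = 6.3246, so e_1 = (-0.6325, 0.6325, 0.3162, -0.3162).
e_1·v_2 = (-0.6325)·1 + 0.6325·(-3) + 0.3162·(-3) + (-0.3162)·4 = -4.7434.
u_2 = v_2 + 4.7434·e_1 = (-2.0000, 0.0000, -1.5000, 2.5000).
‖u_2‖ = 3.5355, so e_2 = (-0.5657, 0.0000, -0.4243, 0.7071).

e_2 = (-0.5657, 0.0000, -0.4243, 0.7071)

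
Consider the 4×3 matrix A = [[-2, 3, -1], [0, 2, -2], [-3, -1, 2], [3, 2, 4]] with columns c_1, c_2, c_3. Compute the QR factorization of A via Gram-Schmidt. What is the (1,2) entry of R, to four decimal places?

e_1 = c_1/‖c_1‖ = (-2, 0, -3, 3)/4.6904 = (-0.4264, 0.0000, -0.6396, 0.6396).
r_{12} = e_1·c_2 = 0.6396.

r_{12} = 0.6396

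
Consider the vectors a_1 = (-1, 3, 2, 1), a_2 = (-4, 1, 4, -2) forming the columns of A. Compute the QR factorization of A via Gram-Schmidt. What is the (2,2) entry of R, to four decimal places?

r_{22} = 5.0728

a_1 = (-1, 3, 2, 1); ‖a_1‖ = 3.8730, so q_1 = (-0.2582, 0.7746, 0.5164, 0.2582).
q_1·a_2 = (-0.2582)·(-4) + 0.7746·1 + 0.5164·4 + 0.2582·(-2) = 3.3566.
u_2 = a_2 − 3.3566·q_1 = (-3.1333, -1.6000, 2.2667, -2.8667).
r_{22} = ‖u_2‖ = 5.0728.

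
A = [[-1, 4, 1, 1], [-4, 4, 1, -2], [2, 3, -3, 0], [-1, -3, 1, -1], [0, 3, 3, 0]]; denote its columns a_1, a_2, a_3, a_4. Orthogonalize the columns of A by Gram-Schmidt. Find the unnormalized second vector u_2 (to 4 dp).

u_2 = (3.5000, 2.0000, 4.0000, -3.5000, 3.0000)

a_1 = (-1, -4, 2, -1, 0); ‖a_1‖ = 4.6904, so e_1 = (-0.2132, -0.8528, 0.4264, -0.2132, 0.0000).
e_1·a_2 = (-0.2132)·4 + (-0.8528)·4 + 0.4264·3 + (-0.2132)·(-3) + 0.0000·3 = -2.3452.
u_2 = a_2 + 2.3452·e_1 = (3.5000, 2.0000, 4.0000, -3.5000, 3.0000).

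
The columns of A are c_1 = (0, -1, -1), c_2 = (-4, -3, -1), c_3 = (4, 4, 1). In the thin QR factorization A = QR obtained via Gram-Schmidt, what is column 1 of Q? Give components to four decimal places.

e_1 = (0.0000, -0.7071, -0.7071)

e_1 = c_1/‖c_1‖ = (0, -1, -1)/1.4142 = (0.0000, -0.7071, -0.7071).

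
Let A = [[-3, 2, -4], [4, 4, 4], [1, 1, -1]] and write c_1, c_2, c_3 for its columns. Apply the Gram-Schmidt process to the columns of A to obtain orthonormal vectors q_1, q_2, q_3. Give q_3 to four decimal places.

c_1 = (-3, 4, 1); ‖c_1‖ = 5.0990, so q_1 = (-0.5883, 0.7845, 0.1961).
q_1·c_2 = (-0.5883)·2 + 0.7845·4 + 0.1961·1 = 2.1573.
u_2 = c_2 − 2.1573·q_1 = (3.2692, 2.3077, 0.5769).
‖u_2‖ = 4.0430, so q_2 = (0.8086, 0.5708, 0.1427).
q_1·c_3 = (-0.5883)·(-4) + 0.7845·4 + 0.1961·(-1) = 5.2951; q_2·c_3 = 0.8086·(-4) + 0.5708·4 + 0.1427·(-1) = -1.0940.
u_3 = c_3 − 5.2951·q_1 + 1.0940·q_2 = (0.0000, 0.4706, -1.8824).
‖u_3‖ = 1.9403, so q_3 = (0.0000, 0.2425, -0.9701).

q_3 = (0.0000, 0.2425, -0.9701)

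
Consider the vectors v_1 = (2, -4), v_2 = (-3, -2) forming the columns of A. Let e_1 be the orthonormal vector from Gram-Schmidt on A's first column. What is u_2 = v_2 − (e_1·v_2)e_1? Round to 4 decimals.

e_1 = v_1/‖v_1‖ = (2, -4)/4.4721 = (0.4472, -0.8944).
r_{12} = e_1·v_2 = 0.4472.
u_2 = v_2 − 0.4472·e_1 = (-3.2000, -1.6000).

u_2 = (-3.2000, -1.6000)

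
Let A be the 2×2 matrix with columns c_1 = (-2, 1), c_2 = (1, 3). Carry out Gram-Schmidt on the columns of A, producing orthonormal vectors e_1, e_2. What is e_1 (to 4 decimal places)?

e_1 = c_1/‖c_1‖ = (-2, 1)/2.2361 = (-0.8944, 0.4472).

e_1 = (-0.8944, 0.4472)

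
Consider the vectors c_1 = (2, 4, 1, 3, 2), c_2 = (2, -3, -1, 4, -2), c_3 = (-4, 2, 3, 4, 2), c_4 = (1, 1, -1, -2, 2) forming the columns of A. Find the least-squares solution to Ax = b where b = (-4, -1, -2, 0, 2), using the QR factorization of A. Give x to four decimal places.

e_1 = c_1/‖c_1‖ = (2, 4, 1, 3, 2)/5.8310 = (0.3430, 0.6860, 0.1715, 0.5145, 0.3430).
r_{12} = e_1·c_2 = -0.1715.
u_2 = c_2 + 0.1715·e_1 = (2.0588, -2.8824, -0.9706, 4.0882, -1.9412).
‖u_2‖ = 5.8284, so e_2 = (0.3532, -0.4945, -0.1665, 0.7014, -0.3331).
r_{13} = e_1·c_3 = 3.2585; r_{23} = e_2·c_3 = -0.7620.
u_3 = c_3 − 3.2585·e_1 + 0.7620·e_2 = (-4.8485, -0.6121, 2.3143, 2.8580, 0.6286).
‖u_3‖ = 6.1483, so e_3 = (-0.7886, -0.0996, 0.3764, 0.4648, 0.1022).
r_{14} = e_1·c_4 = 0.5145; r_{24} = e_2·c_4 = -2.0437; r_{34} = e_3·c_4 = -1.9898.
u_4 = c_4 − 0.5145·e_1 + 2.0437·e_2 + 1.9898·e_3 = (-0.0237, -0.5617, -0.6796, 0.0938, 1.3463).
‖u_4‖ = 1.6122, so e_4 = (-0.0147, -0.3484, -0.4215, 0.0582, 0.8351).
Qᵀb = (-1.7150, -1.2515, 2.7056, 2.9203).
Back-substitute: x_4 = 2.9203/1.6122 = 1.8114.
x_3 = (2.7056 + 1.9898·1.8114)/6.1483 = 1.0263.
x_2 = (-1.2515 + 0.7620·1.0263 + 2.0437·1.8114)/5.8284 = 0.5546.
x_1 = (-1.7150 + 0.1715·0.5546 − 3.2585·1.0263 − 0.5145·1.8114)/5.8310 = -1.0111.

x = (-1.0111, 0.5546, 1.0263, 1.8114)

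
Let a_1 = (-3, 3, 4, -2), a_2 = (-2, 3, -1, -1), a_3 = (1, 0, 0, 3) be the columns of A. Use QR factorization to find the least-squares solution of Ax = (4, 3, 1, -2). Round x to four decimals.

x = (0.1045, 0.0090, -0.1015)

e_1 = a_1/‖a_1‖ = (-3, 3, 4, -2)/6.1644 = (-0.4867, 0.4867, 0.6489, -0.3244).
r_{12} = e_1·a_2 = 2.1089.
u_2 = a_2 − 2.1089·e_1 = (-0.9737, 1.9737, -2.3684, -0.3158).
‖u_2‖ = 3.2485, so e_2 = (-0.2997, 0.6076, -0.7291, -0.0972).
r_{13} = e_1·a_3 = -1.4600; r_{23} = e_2·a_3 = -0.5914.
u_3 = a_3 + 1.4600·e_1 + 0.5914·e_2 = (0.1122, 1.0698, 0.5162, 2.4688).
‖u_3‖ = 2.7420, so e_3 = (0.0409, 0.3902, 0.1883, 0.9004).
Qᵀb = (0.8111, 0.0891, -0.2783).
Back-substitute: x_3 = -0.2783/2.7420 = -0.1015.
x_2 = (0.0891 + 0.5914·(-0.1015))/3.2485 = 0.0090.
x_1 = (0.8111 − 2.1089·0.0090 + 1.4600·(-0.1015))/6.1644 = 0.1045.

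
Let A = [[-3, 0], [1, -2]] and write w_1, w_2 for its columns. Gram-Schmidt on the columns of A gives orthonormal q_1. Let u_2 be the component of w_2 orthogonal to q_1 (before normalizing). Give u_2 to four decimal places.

u_2 = (-0.6000, -1.8000)

q_1 = w_1/‖w_1‖ = (-3, 1)/3.1623 = (-0.9487, 0.3162).
r_{12} = q_1·w_2 = -0.6325.
u_2 = w_2 + 0.6325·q_1 = (-0.6000, -1.8000).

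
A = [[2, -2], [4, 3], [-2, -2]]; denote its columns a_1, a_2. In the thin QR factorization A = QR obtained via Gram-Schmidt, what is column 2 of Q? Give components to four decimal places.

e_1 = a_1/‖a_1‖ = (2, 4, -2)/4.8990 = (0.4082, 0.8165, -0.4082).
r_{12} = e_1·a_2 = 2.4495.
u_2 = a_2 − 2.4495·e_1 = (-3.0000, 1.0000, -1.0000).
‖u_2‖ = 3.3166, so e_2 = (-0.9045, 0.3015, -0.3015).

e_2 = (-0.9045, 0.3015, -0.3015)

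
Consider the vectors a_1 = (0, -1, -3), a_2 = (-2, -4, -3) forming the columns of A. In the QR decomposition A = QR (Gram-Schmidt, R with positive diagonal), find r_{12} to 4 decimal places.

r_{12} = 4.1110

a_1 = (0, -1, -3); ‖a_1‖ = 3.1623, so e_1 = (0.0000, -0.3162, -0.9487).
r_{12} = e_1·a_2 = 4.1110.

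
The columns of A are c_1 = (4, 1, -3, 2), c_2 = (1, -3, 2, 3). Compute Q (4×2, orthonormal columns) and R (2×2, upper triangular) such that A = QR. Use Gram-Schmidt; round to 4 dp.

Q = [[0.7303, 0.1808], [0.1826, -0.6330], [-0.5477, 0.4382], [0.3651, 0.6121]], R = [[5.4772, 0.1826], [0.0000, 4.7924]]

e_1 = c_1/‖c_1‖ = (4, 1, -3, 2)/5.4772 = (0.7303, 0.1826, -0.5477, 0.3651).
r_{12} = e_1·c_2 = 0.1826.
u_2 = c_2 − 0.1826·e_1 = (0.8667, -3.0333, 2.1000, 2.9333).
‖u_2‖ = 4.7924, so e_2 = (0.1808, -0.6330, 0.4382, 0.6121).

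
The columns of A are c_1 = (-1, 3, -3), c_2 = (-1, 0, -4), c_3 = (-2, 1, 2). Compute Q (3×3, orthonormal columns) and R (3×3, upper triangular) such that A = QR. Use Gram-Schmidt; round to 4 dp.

c_1 = (-1, 3, -3); ‖c_1‖ = 4.3589, so q_1 = (-0.2294, 0.6882, -0.6882).
q_1·c_2 = (-0.2294)·(-1) + 0.6882·0 + (-0.6882)·(-4) = 2.9824.
u_2 = c_2 − 2.9824·q_1 = (-0.3158, -2.0526, -1.9474).
‖u_2‖ = 2.8470, so q_2 = (-0.1109, -0.7210, -0.6840).
q_1·c_3 = (-0.2294)·(-2) + 0.6882·1 + (-0.6882)·2 = -0.2294; q_2·c_3 = (-0.1109)·(-2) + (-0.7210)·1 + (-0.6840)·2 = -1.8672.
u_3 = c_3 + 0.2294·q_1 + 1.8672·q_2 = (-2.2597, -0.1883, 0.5649).
‖u_3‖ = 2.3369, so q_3 = (-0.9670, -0.0806, 0.2417).

Q = [[-0.2294, -0.1109, -0.9670], [0.6882, -0.7210, -0.0806], [-0.6882, -0.6840, 0.2417]], R = [[4.3589, 2.9824, -0.2294], [0.0000, 2.8470, -1.8672], [0.0000, 0.0000, 2.3369]]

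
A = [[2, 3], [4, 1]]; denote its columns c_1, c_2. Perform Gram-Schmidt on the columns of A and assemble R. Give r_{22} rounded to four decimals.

c_1 = (2, 4); ‖c_1‖ = 4.4721, so q_1 = (0.4472, 0.8944).
q_1·c_2 = 0.4472·3 + 0.8944·1 = 2.2361.
u_2 = c_2 − 2.2361·q_1 = (2.0000, -1.0000).
r_{22} = ‖u_2‖ = 2.2361.

r_{22} = 2.2361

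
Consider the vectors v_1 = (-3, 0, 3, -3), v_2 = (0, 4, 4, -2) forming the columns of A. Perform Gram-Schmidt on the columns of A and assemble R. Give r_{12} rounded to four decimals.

v_1 = (-3, 0, 3, -3); ‖v_1‖ = 5.1962, so q_1 = (-0.5774, 0.0000, 0.5774, -0.5774).
r_{12} = q_1·v_2 = 3.4641.

r_{12} = 3.4641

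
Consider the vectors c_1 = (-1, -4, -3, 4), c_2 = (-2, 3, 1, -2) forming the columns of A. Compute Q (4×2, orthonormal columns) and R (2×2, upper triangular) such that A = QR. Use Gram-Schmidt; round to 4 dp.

Q = [[-0.1543, -0.9129], [-0.6172, 0.3651], [-0.4629, -0.1826], [0.6172, 0.0000]], R = [[6.4807, -3.2404], [0.0000, 2.7386]]

c_1 = (-1, -4, -3, 4); ‖c_1‖ = 6.4807, so q_1 = (-0.1543, -0.6172, -0.4629, 0.6172).
q_1·c_2 = (-0.1543)·(-2) + (-0.6172)·3 + (-0.4629)·1 + 0.6172·(-2) = -3.2404.
u_2 = c_2 + 3.2404·q_1 = (-2.5000, 1.0000, -0.5000, 0.0000).
‖u_2‖ = 2.7386, so q_2 = (-0.9129, 0.3651, -0.1826, 0.0000).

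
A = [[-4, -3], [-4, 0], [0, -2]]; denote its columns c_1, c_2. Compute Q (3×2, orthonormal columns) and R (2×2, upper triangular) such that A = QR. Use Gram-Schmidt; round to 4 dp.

Q = [[-0.7071, -0.5145], [-0.7071, 0.5145], [0.0000, -0.6860]], R = [[5.6569, 2.1213], [0.0000, 2.9155]]

c_1 = (-4, -4, 0); ‖c_1‖ = 5.6569, so q_1 = (-0.7071, -0.7071, 0.0000).
q_1·c_2 = (-0.7071)·(-3) + (-0.7071)·0 + 0.0000·(-2) = 2.1213.
u_2 = c_2 − 2.1213·q_1 = (-1.5000, 1.5000, -2.0000).
‖u_2‖ = 2.9155, so q_2 = (-0.5145, 0.5145, -0.6860).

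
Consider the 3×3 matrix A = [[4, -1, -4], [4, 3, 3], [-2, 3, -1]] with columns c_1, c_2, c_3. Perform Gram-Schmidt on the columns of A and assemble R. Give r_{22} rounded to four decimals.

c_1 = (4, 4, -2); ‖c_1‖ = 6.0000, so e_1 = (0.6667, 0.6667, -0.3333).
e_1·c_2 = 0.6667·(-1) + 0.6667·3 + (-0.3333)·3 = 0.3333.
u_2 = c_2 − 0.3333·e_1 = (-1.2222, 2.7778, 3.1111).
r_{22} = ‖u_2‖ = 4.3461.

r_{22} = 4.3461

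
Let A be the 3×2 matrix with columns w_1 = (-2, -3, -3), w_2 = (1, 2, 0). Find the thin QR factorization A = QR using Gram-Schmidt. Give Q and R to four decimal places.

w_1 = (-2, -3, -3); ‖w_1‖ = 4.6904, so q_1 = (-0.4264, -0.6396, -0.6396).
q_1·w_2 = (-0.4264)·1 + (-0.6396)·2 + (-0.6396)·0 = -1.7056.
u_2 = w_2 + 1.7056·q_1 = (0.2727, 0.9091, -1.0909).
‖u_2‖ = 1.4460, so q_2 = (0.1886, 0.6287, -0.7544).

Q = [[-0.4264, 0.1886], [-0.6396, 0.6287], [-0.6396, -0.7544]], R = [[4.6904, -1.7056], [0.0000, 1.4460]]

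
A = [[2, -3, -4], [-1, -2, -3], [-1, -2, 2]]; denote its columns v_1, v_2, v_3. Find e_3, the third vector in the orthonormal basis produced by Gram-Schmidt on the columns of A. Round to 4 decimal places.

v_1 = (2, -1, -1); ‖v_1‖ = 2.4495, so e_1 = (0.8165, -0.4082, -0.4082).
e_1·v_2 = 0.8165·(-3) + (-0.4082)·(-2) + (-0.4082)·(-2) = -0.8165.
u_2 = v_2 + 0.8165·e_1 = (-2.3333, -2.3333, -2.3333).
‖u_2‖ = 4.0415, so e_2 = (-0.5774, -0.5774, -0.5774).
e_1·v_3 = 0.8165·(-4) + (-0.4082)·(-3) + (-0.4082)·2 = -2.8577; e_2·v_3 = (-0.5774)·(-4) + (-0.5774)·(-3) + (-0.5774)·2 = 2.8868.
u_3 = v_3 + 2.8577·e_1 − 2.8868·e_2 = (0.0000, -2.5000, 2.5000).
‖u_3‖ = 3.5355, so e_3 = (0.0000, -0.7071, 0.7071).

e_3 = (0.0000, -0.7071, 0.7071)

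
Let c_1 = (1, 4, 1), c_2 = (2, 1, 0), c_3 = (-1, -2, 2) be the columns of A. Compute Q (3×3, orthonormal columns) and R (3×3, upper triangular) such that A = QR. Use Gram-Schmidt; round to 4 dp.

c_1 = (1, 4, 1); ‖c_1‖ = 4.2426, so e_1 = (0.2357, 0.9428, 0.2357).
e_1·c_2 = 0.2357·2 + 0.9428·1 + 0.2357·0 = 1.4142.
u_2 = c_2 − 1.4142·e_1 = (1.6667, -0.3333, -0.3333).
‖u_2‖ = 1.7321, so e_2 = (0.9623, -0.1925, -0.1925).
e_1·c_3 = 0.2357·(-1) + 0.9428·(-2) + 0.2357·2 = -1.6499; e_2·c_3 = 0.9623·(-1) + (-0.1925)·(-2) + (-0.1925)·2 = -0.9623.
u_3 = c_3 + 1.6499·e_1 + 0.9623·e_2 = (0.3148, -0.6296, 2.2037).
‖u_3‖ = 2.3134, so e_3 = (0.1361, -0.2722, 0.9526).

Q = [[0.2357, 0.9623, 0.1361], [0.9428, -0.1925, -0.2722], [0.2357, -0.1925, 0.9526]], R = [[4.2426, 1.4142, -1.6499], [0.0000, 1.7321, -0.9623], [0.0000, 0.0000, 2.3134]]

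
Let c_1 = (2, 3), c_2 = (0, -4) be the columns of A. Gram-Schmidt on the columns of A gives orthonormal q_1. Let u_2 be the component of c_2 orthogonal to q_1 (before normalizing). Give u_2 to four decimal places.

u_2 = (1.8462, -1.2308)

q_1 = c_1/‖c_1‖ = (2, 3)/3.6056 = (0.5547, 0.8321).
r_{12} = q_1·c_2 = -3.3282.
u_2 = c_2 + 3.3282·q_1 = (1.8462, -1.2308).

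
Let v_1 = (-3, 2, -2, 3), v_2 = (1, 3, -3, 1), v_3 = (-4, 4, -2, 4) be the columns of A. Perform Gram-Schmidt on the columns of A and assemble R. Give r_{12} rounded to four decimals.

v_1 = (-3, 2, -2, 3); ‖v_1‖ = 5.0990, so e_1 = (-0.5883, 0.3922, -0.3922, 0.5883).
r_{12} = e_1·v_2 = 2.3534.

r_{12} = 2.3534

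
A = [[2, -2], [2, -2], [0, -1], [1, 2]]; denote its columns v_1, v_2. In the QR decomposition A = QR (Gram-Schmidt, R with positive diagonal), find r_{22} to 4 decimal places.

v_1 = (2, 2, 0, 1); ‖v_1‖ = 3.0000, so e_1 = (0.6667, 0.6667, 0.0000, 0.3333).
e_1·v_2 = 0.6667·(-2) + 0.6667·(-2) + 0.0000·(-1) + 0.3333·2 = -2.0000.
u_2 = v_2 + 2.0000·e_1 = (-0.6667, -0.6667, -1.0000, 2.6667).
r_{22} = ‖u_2‖ = 3.0000.

r_{22} = 3.0000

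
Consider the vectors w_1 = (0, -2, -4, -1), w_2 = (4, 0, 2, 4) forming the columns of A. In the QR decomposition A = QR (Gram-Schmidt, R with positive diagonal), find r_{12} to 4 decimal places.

w_1 = (0, -2, -4, -1); ‖w_1‖ = 4.5826, so e_1 = (0.0000, -0.4364, -0.8729, -0.2182).
r_{12} = e_1·w_2 = -2.6186.

r_{12} = -2.6186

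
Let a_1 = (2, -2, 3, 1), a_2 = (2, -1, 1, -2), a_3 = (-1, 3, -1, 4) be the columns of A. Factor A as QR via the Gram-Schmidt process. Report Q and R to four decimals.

a_1 = (2, -2, 3, 1); ‖a_1‖ = 4.2426, so q_1 = (0.4714, -0.4714, 0.7071, 0.2357).
q_1·a_2 = 0.4714·2 + (-0.4714)·(-1) + 0.7071·1 + 0.2357·(-2) = 1.6499.
u_2 = a_2 − 1.6499·q_1 = (1.2222, -0.2222, -0.1667, -2.3889).
‖u_2‖ = 2.6977, so q_2 = (0.4531, -0.0824, -0.0618, -0.8855).
q_1·a_3 = 0.4714·(-1) + (-0.4714)·3 + 0.7071·(-1) + 0.2357·4 = -1.6499; q_2·a_3 = 0.4531·(-1) + (-0.0824)·3 + (-0.0618)·(-1) + (-0.8855)·4 = -4.1805.
u_3 = a_3 + 1.6499·q_1 + 4.1805·q_2 = (1.6718, 1.8779, -0.0916, 0.6870).
‖u_3‖ = 2.6080, so q_3 = (0.6410, 0.7200, -0.0351, 0.2634).

Q = [[0.4714, 0.4531, 0.6410], [-0.4714, -0.0824, 0.7200], [0.7071, -0.0618, -0.0351], [0.2357, -0.8855, 0.2634]], R = [[4.2426, 1.6499, -1.6499], [0.0000, 2.6977, -4.1805], [0.0000, 0.0000, 2.6080]]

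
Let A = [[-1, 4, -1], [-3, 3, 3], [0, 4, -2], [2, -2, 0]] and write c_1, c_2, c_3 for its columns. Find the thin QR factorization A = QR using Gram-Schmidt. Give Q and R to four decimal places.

Q = [[-0.2673, 0.5644, -0.0702], [-0.8018, -0.1303, 0.5687], [0.0000, 0.8105, 0.0527], [0.5345, 0.0868, 0.8179]], R = [[3.7417, -4.5434, -2.1381], [0.0000, 4.9353, -2.5762], [0.0000, 0.0000, 1.6709]]

c_1 = (-1, -3, 0, 2); ‖c_1‖ = 3.7417, so e_1 = (-0.2673, -0.8018, 0.0000, 0.5345).
e_1·c_2 = (-0.2673)·4 + (-0.8018)·3 + 0.0000·4 + 0.5345·(-2) = -4.5434.
u_2 = c_2 + 4.5434·e_1 = (2.7857, -0.6429, 4.0000, 0.4286).
‖u_2‖ = 4.9353, so e_2 = (0.5644, -0.1303, 0.8105, 0.0868).
e_1·c_3 = (-0.2673)·(-1) + (-0.8018)·3 + 0.0000·(-2) + 0.5345·0 = -2.1381; e_2·c_3 = 0.5644·(-1) + (-0.1303)·3 + 0.8105·(-2) + 0.0868·0 = -2.5762.
u_3 = c_3 + 2.1381·e_1 + 2.5762·e_2 = (-0.1173, 0.9501, 0.0880, 1.3666).
‖u_3‖ = 1.6709, so e_3 = (-0.0702, 0.5687, 0.0527, 0.8179).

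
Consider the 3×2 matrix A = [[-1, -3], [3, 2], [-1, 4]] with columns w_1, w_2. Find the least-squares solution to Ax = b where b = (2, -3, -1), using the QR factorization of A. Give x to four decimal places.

x = (-0.7143, -0.4286)

e_1 = w_1/‖w_1‖ = (-1, 3, -1)/3.3166 = (-0.3015, 0.9045, -0.3015).
r_{12} = e_1·w_2 = 1.5076.
u_2 = w_2 − 1.5076·e_1 = (-2.5455, 0.6364, 4.4545).
‖u_2‖ = 5.1698, so e_2 = (-0.4924, 0.1231, 0.8616).
Qᵀb = (-3.0151, -2.2156).
Back-substitute: x_2 = -2.2156/5.1698 = -0.4286.
x_1 = (-3.0151 − 1.5076·(-0.4286))/3.3166 = -0.7143.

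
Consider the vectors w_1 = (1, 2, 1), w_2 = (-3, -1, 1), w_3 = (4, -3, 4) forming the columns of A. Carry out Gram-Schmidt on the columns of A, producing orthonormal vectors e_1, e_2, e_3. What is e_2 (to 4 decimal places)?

e_1 = w_1/‖w_1‖ = (1, 2, 1)/2.4495 = (0.4082, 0.8165, 0.4082).
r_{12} = e_1·w_2 = -1.6330.
u_2 = w_2 + 1.6330·e_1 = (-2.3333, 0.3333, 1.6667).
‖u_2‖ = 2.8868, so e_2 = (-0.8083, 0.1155, 0.5774).

e_2 = (-0.8083, 0.1155, 0.5774)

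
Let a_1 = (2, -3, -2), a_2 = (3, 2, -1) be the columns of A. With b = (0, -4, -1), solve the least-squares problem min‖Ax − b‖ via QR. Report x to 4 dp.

q_1 = a_1/‖a_1‖ = (2, -3, -2)/4.1231 = (0.4851, -0.7276, -0.4851).
r_{12} = q_1·a_2 = 0.4851.
u_2 = a_2 − 0.4851·q_1 = (2.7647, 2.3529, -0.7647).
‖u_2‖ = 3.7101, so q_2 = (0.7452, 0.6342, -0.2061).
Qᵀb = (3.3955, -2.3307).
Back-substitute: x_2 = -2.3307/3.7101 = -0.6282.
x_1 = (3.3955 − 0.4851·(-0.6282))/4.1231 = 0.8974.

x = (0.8974, -0.6282)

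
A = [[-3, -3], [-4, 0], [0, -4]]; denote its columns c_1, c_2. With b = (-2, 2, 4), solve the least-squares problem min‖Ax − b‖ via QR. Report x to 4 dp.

x = (0.0735, -0.4265)

q_1 = c_1/‖c_1‖ = (-3, -4, 0)/5.0000 = (-0.6000, -0.8000, 0.0000).
r_{12} = q_1·c_2 = 1.8000.
u_2 = c_2 − 1.8000·q_1 = (-1.9200, 1.4400, -4.0000).
‖u_2‖ = 4.6648, so q_2 = (-0.4116, 0.3087, -0.8575).
Qᵀb = (-0.4000, -1.9894).
Back-substitute: x_2 = -1.9894/4.6648 = -0.4265.
x_1 = (-0.4000 − 1.8000·(-0.4265))/5.0000 = 0.0735.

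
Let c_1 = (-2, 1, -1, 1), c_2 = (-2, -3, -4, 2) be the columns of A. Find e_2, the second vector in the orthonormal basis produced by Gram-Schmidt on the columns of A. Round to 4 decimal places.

e_2 = (0.0000, -0.7845, -0.5883, 0.1961)

c_1 = (-2, 1, -1, 1); ‖c_1‖ = 2.6458, so e_1 = (-0.7559, 0.3780, -0.3780, 0.3780).
e_1·c_2 = (-0.7559)·(-2) + 0.3780·(-3) + (-0.3780)·(-4) + 0.3780·2 = 2.6458.
u_2 = c_2 − 2.6458·e_1 = (0.0000, -4.0000, -3.0000, 1.0000).
‖u_2‖ = 5.0990, so e_2 = (0.0000, -0.7845, -0.5883, 0.1961).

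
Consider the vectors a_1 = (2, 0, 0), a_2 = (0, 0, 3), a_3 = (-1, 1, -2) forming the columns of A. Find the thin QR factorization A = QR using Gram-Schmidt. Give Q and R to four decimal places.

Q = [[1.0000, 0.0000, 0.0000], [0.0000, 0.0000, 1.0000], [0.0000, 1.0000, 0.0000]], R = [[2.0000, 0.0000, -1.0000], [0.0000, 3.0000, -2.0000], [0.0000, 0.0000, 1.0000]]

a_1 = (2, 0, 0); ‖a_1‖ = 2.0000, so e_1 = (1.0000, 0.0000, 0.0000).
e_1·a_2 = 1.0000·0 + 0.0000·0 + 0.0000·3 = 0.0000.
u_2 = a_2 + 0.0000·e_1 = (0.0000, 0.0000, 3.0000).
‖u_2‖ = 3.0000, so e_2 = (0.0000, 0.0000, 1.0000).
e_1·a_3 = 1.0000·(-1) + 0.0000·1 + 0.0000·(-2) = -1.0000; e_2·a_3 = 0.0000·(-1) + 0.0000·1 + 1.0000·(-2) = -2.0000.
u_3 = a_3 + 1.0000·e_1 + 2.0000·e_2 = (0.0000, 1.0000, 0.0000).
‖u_3‖ = 1.0000, so e_3 = (0.0000, 1.0000, 0.0000).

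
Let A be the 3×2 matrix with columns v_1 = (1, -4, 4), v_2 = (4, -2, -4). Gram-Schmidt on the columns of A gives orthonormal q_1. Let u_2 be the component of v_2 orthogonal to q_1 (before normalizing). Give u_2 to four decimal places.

v_1 = (1, -4, 4); ‖v_1‖ = 5.7446, so q_1 = (0.1741, -0.6963, 0.6963).
q_1·v_2 = 0.1741·4 + (-0.6963)·(-2) + 0.6963·(-4) = -0.6963.
u_2 = v_2 + 0.6963·q_1 = (4.1212, -2.4848, -3.5152).

u_2 = (4.1212, -2.4848, -3.5152)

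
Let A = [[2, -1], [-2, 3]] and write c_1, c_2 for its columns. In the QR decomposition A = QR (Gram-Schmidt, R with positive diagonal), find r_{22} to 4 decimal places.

c_1 = (2, -2); ‖c_1‖ = 2.8284, so q_1 = (0.7071, -0.7071).
q_1·c_2 = 0.7071·(-1) + (-0.7071)·3 = -2.8284.
u_2 = c_2 + 2.8284·q_1 = (1.0000, 1.0000).
r_{22} = ‖u_2‖ = 1.4142.

r_{22} = 1.4142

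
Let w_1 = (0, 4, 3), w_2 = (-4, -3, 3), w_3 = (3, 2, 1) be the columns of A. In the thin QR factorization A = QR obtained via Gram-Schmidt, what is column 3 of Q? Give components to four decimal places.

w_1 = (0, 4, 3); ‖w_1‖ = 5.0000, so q_1 = (0.0000, 0.8000, 0.6000).
q_1·w_2 = 0.0000·(-4) + 0.8000·(-3) + 0.6000·3 = -0.6000.
u_2 = w_2 + 0.6000·q_1 = (-4.0000, -2.5200, 3.3600).
‖u_2‖ = 5.8000, so q_2 = (-0.6897, -0.4345, 0.5793).
q_1·w_3 = 0.0000·3 + 0.8000·2 + 0.6000·1 = 2.2000; q_2·w_3 = (-0.6897)·3 + (-0.4345)·2 + 0.5793·1 = -2.3586.
u_3 = w_3 − 2.2000·q_1 + 2.3586·q_2 = (1.3734, -0.7848, 1.0464).
‖u_3‖ = 1.8966, so q_3 = (0.7241, -0.4138, 0.5517).

q_3 = (0.7241, -0.4138, 0.5517)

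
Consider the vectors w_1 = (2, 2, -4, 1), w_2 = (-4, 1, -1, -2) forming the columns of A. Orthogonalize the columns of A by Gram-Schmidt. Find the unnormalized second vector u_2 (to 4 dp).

u_2 = (-3.6800, 1.3200, -1.6400, -1.8400)

w_1 = (2, 2, -4, 1); ‖w_1‖ = 5.0000, so e_1 = (0.4000, 0.4000, -0.8000, 0.2000).
e_1·w_2 = 0.4000·(-4) + 0.4000·1 + (-0.8000)·(-1) + 0.2000·(-2) = -0.8000.
u_2 = w_2 + 0.8000·e_1 = (-3.6800, 1.3200, -1.6400, -1.8400).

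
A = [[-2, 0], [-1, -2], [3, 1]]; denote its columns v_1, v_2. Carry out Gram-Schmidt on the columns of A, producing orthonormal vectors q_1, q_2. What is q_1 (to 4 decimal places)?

v_1 = (-2, -1, 3); ‖v_1‖ = 3.7417, so q_1 = (-0.5345, -0.2673, 0.8018).

q_1 = (-0.5345, -0.2673, 0.8018)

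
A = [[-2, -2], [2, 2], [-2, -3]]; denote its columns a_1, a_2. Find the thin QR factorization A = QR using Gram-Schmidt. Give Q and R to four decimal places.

a_1 = (-2, 2, -2); ‖a_1‖ = 3.4641, so e_1 = (-0.5774, 0.5774, -0.5774).
e_1·a_2 = (-0.5774)·(-2) + 0.5774·2 + (-0.5774)·(-3) = 4.0415.
u_2 = a_2 − 4.0415·e_1 = (0.3333, -0.3333, -0.6667).
‖u_2‖ = 0.8165, so e_2 = (0.4082, -0.4082, -0.8165).

Q = [[-0.5774, 0.4082], [0.5774, -0.4082], [-0.5774, -0.8165]], R = [[3.4641, 4.0415], [0.0000, 0.8165]]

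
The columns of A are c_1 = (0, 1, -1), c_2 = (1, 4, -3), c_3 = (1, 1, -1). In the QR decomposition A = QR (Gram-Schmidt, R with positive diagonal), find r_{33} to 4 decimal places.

c_1 = (0, 1, -1); ‖c_1‖ = 1.4142, so q_1 = (0.0000, 0.7071, -0.7071).
q_1·c_2 = 0.0000·1 + 0.7071·4 + (-0.7071)·(-3) = 4.9497.
u_2 = c_2 − 4.9497·q_1 = (1.0000, 0.5000, 0.5000).
‖u_2‖ = 1.2247, so q_2 = (0.8165, 0.4082, 0.4082).
q_1·c_3 = 0.0000·1 + 0.7071·1 + (-0.7071)·(-1) = 1.4142; q_2·c_3 = 0.8165·1 + 0.4082·1 + 0.4082·(-1) = 0.8165.
u_3 = c_3 − 1.4142·q_1 − 0.8165·q_2 = (0.3333, -0.3333, -0.3333).
r_{33} = ‖u_3‖ = 0.5774.

r_{33} = 0.5774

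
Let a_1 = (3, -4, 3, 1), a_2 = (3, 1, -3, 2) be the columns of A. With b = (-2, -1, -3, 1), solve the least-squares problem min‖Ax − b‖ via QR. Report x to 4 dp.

x = (-0.2772, 0.1498)

e_1 = a_1/‖a_1‖ = (3, -4, 3, 1)/5.9161 = (0.5071, -0.6761, 0.5071, 0.1690).
r_{12} = e_1·a_2 = -0.3381.
u_2 = a_2 + 0.3381·e_1 = (3.1714, 0.7714, -2.8286, 2.0571).
‖u_2‖ = 4.7839, so e_2 = (0.6629, 0.1613, -0.5913, 0.4300).
Qᵀb = (-1.6903, 0.7167).
Back-substitute: x_2 = 0.7167/4.7839 = 0.1498.
x_1 = (-1.6903 + 0.3381·0.1498)/5.9161 = -0.2772.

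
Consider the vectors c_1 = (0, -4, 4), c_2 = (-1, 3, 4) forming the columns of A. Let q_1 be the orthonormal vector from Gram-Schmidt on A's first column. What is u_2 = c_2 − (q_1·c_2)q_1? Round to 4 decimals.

u_2 = (-1.0000, 3.5000, 3.5000)

c_1 = (0, -4, 4); ‖c_1‖ = 5.6569, so q_1 = (0.0000, -0.7071, 0.7071).
q_1·c_2 = 0.0000·(-1) + (-0.7071)·3 + 0.7071·4 = 0.7071.
u_2 = c_2 − 0.7071·q_1 = (-1.0000, 3.5000, 3.5000).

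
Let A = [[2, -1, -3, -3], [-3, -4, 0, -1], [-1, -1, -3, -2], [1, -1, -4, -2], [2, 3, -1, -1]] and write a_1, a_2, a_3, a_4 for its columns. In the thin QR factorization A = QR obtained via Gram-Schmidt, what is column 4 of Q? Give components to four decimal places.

e_1 = a_1/‖a_1‖ = (2, -3, -1, 1, 2)/4.3589 = (0.4588, -0.6882, -0.2294, 0.2294, 0.4588).
r_{12} = e_1·a_2 = 3.6707.
u_2 = a_2 − 3.6707·e_1 = (-2.6842, -1.4737, -0.1579, -1.8421, 1.3158).
‖u_2‖ = 3.8113, so e_2 = (-0.7043, -0.3867, -0.0414, -0.4833, 0.3452).
r_{13} = e_1·a_3 = -2.0647; r_{23} = e_2·a_3 = 3.8251.
u_3 = a_3 + 2.0647·e_1 − 3.8251·e_2 = (0.6413, 0.0580, -3.3152, -1.6775, -1.3732).
‖u_3‖ = 4.0131, so e_3 = (0.1598, 0.0144, -0.8261, -0.4180, -0.3422).
r_{14} = e_1·a_4 = -1.1471; r_{24} = e_2·a_4 = 3.2037; r_{34} = e_3·a_4 = 2.3365.
u_4 = a_4 + 1.1471·e_1 − 3.2037·e_2 − 2.3365·e_3 = (-0.5908, -0.5845, -0.2002, 0.7883, -0.7802).
‖u_4‖ = 1.4003, so e_4 = (-0.4219, -0.4174, -0.1430, 0.5629, -0.5572).

e_4 = (-0.4219, -0.4174, -0.1430, 0.5629, -0.5572)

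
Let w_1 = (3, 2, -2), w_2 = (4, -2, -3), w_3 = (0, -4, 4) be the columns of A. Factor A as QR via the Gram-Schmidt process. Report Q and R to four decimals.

Q = [[0.7276, 0.3659, 0.5803], [0.4851, -0.8725, -0.0580], [-0.4851, -0.3237, 0.8124]], R = [[4.1231, 3.3955, -3.8806], [0.0000, 4.1798, 2.1954], [0.0000, 0.0000, 3.4816]]

w_1 = (3, 2, -2); ‖w_1‖ = 4.1231, so q_1 = (0.7276, 0.4851, -0.4851).
q_1·w_2 = 0.7276·4 + 0.4851·(-2) + (-0.4851)·(-3) = 3.3955.
u_2 = w_2 − 3.3955·q_1 = (1.5294, -3.6471, -1.3529).
‖u_2‖ = 4.1798, so q_2 = (0.3659, -0.8725, -0.3237).
q_1·w_3 = 0.7276·0 + 0.4851·(-4) + (-0.4851)·4 = -3.8806; q_2·w_3 = 0.3659·0 + (-0.8725)·(-4) + (-0.3237)·4 = 2.1954.
u_3 = w_3 + 3.8806·q_1 − 2.1954·q_2 = (2.0202, -0.2020, 2.8283).
‖u_3‖ = 3.4816, so q_3 = (0.5803, -0.0580, 0.8124).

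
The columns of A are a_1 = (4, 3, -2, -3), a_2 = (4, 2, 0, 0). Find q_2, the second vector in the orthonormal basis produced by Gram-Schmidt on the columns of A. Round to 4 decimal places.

a_1 = (4, 3, -2, -3); ‖a_1‖ = 6.1644, so q_1 = (0.6489, 0.4867, -0.3244, -0.4867).
q_1·a_2 = 0.6489·4 + 0.4867·2 + (-0.3244)·0 + (-0.4867)·0 = 3.5689.
u_2 = a_2 − 3.5689·q_1 = (1.6842, 0.2632, 1.1579, 1.7368).
‖u_2‖ = 2.6950, so q_2 = (0.6249, 0.0976, 0.4296, 0.6445).

q_2 = (0.6249, 0.0976, 0.4296, 0.6445)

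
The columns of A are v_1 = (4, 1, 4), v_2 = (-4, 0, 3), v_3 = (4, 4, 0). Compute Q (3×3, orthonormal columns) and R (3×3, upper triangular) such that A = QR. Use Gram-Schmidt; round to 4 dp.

Q = [[0.6963, -0.7099, -0.1055], [0.1741, 0.0245, 0.9844], [0.6963, 0.7038, -0.1406]], R = [[5.7446, -0.6963, 3.4816], [0.0000, 4.9513, -2.7419], [0.0000, 0.0000, 3.5158]]

v_1 = (4, 1, 4); ‖v_1‖ = 5.7446, so e_1 = (0.6963, 0.1741, 0.6963).
e_1·v_2 = 0.6963·(-4) + 0.1741·0 + 0.6963·3 = -0.6963.
u_2 = v_2 + 0.6963·e_1 = (-3.5152, 0.1212, 3.4848).
‖u_2‖ = 4.9513, so e_2 = (-0.7099, 0.0245, 0.7038).
e_1·v_3 = 0.6963·4 + 0.1741·4 + 0.6963·0 = 3.4816; e_2·v_3 = (-0.7099)·4 + 0.0245·4 + 0.7038·0 = -2.7419.
u_3 = v_3 − 3.4816·e_1 + 2.7419·e_2 = (-0.3708, 3.4611, -0.4944).
‖u_3‖ = 3.5158, so e_3 = (-0.1055, 0.9844, -0.1406).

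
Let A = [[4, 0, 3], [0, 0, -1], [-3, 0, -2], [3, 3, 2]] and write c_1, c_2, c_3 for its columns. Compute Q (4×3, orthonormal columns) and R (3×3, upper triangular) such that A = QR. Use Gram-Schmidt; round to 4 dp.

c_1 = (4, 0, -3, 3); ‖c_1‖ = 5.8310, so e_1 = (0.6860, 0.0000, -0.5145, 0.5145).
e_1·c_2 = 0.6860·0 + 0.0000·0 + (-0.5145)·0 + 0.5145·3 = 1.5435.
u_2 = c_2 − 1.5435·e_1 = (-1.0588, 0.0000, 0.7941, 2.2059).
‖u_2‖ = 2.5725, so e_2 = (-0.4116, 0.0000, 0.3087, 0.8575).
e_1·c_3 = 0.6860·3 + 0.0000·(-1) + (-0.5145)·(-2) + 0.5145·2 = 4.1160; e_2·c_3 = (-0.4116)·3 + 0.0000·(-1) + 0.3087·(-2) + 0.8575·2 = -0.1372.
u_3 = c_3 − 4.1160·e_1 + 0.1372·e_2 = (0.1200, -1.0000, 0.1600, 0.0000).
‖u_3‖ = 1.0198, so e_3 = (0.1177, -0.9806, 0.1569, 0.0000).

Q = [[0.6860, -0.4116, 0.1177], [0.0000, 0.0000, -0.9806], [-0.5145, 0.3087, 0.1569], [0.5145, 0.8575, 0.0000]], R = [[5.8310, 1.5435, 4.1160], [0.0000, 2.5725, -0.1372], [0.0000, 0.0000, 1.0198]]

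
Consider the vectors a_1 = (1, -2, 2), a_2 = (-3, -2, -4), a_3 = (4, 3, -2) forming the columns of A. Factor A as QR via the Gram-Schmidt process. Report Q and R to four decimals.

q_1 = a_1/‖a_1‖ = (1, -2, 2)/3.0000 = (0.3333, -0.6667, 0.6667).
r_{12} = q_1·a_2 = -2.3333.
u_2 = a_2 + 2.3333·q_1 = (-2.2222, -3.5556, -2.4444).
‖u_2‖ = 4.8534, so q_2 = (-0.4579, -0.7326, -0.5037).
r_{13} = q_1·a_3 = -2.0000; r_{23} = q_2·a_3 = -3.0219.
u_3 = a_3 + 2.0000·q_1 + 3.0219·q_2 = (3.2830, -0.5472, -2.1887).
‖u_3‖ = 3.9835, so q_3 = (0.8242, -0.1374, -0.5494).

Q = [[0.3333, -0.4579, 0.8242], [-0.6667, -0.7326, -0.1374], [0.6667, -0.5037, -0.5494]], R = [[3.0000, -2.3333, -2.0000], [0.0000, 4.8534, -3.0219], [0.0000, 0.0000, 3.9835]]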